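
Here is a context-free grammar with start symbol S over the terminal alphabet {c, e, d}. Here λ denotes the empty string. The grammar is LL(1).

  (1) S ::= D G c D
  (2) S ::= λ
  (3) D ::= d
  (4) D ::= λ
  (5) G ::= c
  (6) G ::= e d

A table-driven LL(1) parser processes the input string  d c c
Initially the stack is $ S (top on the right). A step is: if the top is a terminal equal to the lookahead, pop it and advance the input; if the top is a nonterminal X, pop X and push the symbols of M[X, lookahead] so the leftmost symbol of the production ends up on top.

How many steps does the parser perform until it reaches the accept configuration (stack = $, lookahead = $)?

7

     Stack      Input    Action
  1  $ S        d c c $  expand S ::= D G c D
  2  $ D c G D  d c c $  expand D ::= d
  3  $ D c G d  d c c $  match d
  4  $ D c G    c c $    expand G ::= c
  5  $ D c c    c c $    match c
  6  $ D c      c $      match c
  7  $ D        $        expand D ::= λ
Accept reached after 7 steps.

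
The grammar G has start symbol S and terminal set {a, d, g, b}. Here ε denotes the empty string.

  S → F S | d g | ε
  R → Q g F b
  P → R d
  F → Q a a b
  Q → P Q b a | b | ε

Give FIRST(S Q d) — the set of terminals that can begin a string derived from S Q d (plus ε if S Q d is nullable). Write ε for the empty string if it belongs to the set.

FIRST(S): from S→F S we get {a, b, g}; from S→d g we get {d}; from S→ε we get {ε}. So FIRST(S) = {ε, a, b, d, g}.
FIRST(R): from R→Q g F b we get {b, g}. So FIRST(R) = {b, g}.
FIRST(P): from P→R d we get {b, g}. So FIRST(P) = {b, g}.
FIRST(Q): from Q→P Q b a we get {b, g}; from Q→b we get {b}; from Q→ε we get {ε}. So FIRST(Q) = {ε, b, g}.
FIRST(F): from F→Q a a b we get {a, b, g}. So FIRST(F) = {a, b, g}.
FIRST(S Q d): take FIRST of each symbol in turn, carrying on past any symbol whose FIRST contains ε; result {a, b, d, g}.

{a, b, d, g}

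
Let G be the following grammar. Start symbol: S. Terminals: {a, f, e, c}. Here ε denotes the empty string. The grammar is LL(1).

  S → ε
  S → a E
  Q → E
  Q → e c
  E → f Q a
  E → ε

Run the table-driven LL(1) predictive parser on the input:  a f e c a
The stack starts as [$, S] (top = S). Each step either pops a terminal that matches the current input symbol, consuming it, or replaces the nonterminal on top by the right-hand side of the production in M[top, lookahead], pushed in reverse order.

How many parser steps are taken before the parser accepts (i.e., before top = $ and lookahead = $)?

8

step 1: stack=$ S  input=a f e c a $  — expand S → a E
step 2: stack=$ E a  input=a f e c a $  — match a
step 3: stack=$ E  input=f e c a $  — expand E → f Q a
step 4: stack=$ a Q f  input=f e c a $  — match f
step 5: stack=$ a Q  input=e c a $  — expand Q → e c
step 6: stack=$ a c e  input=e c a $  — match e
step 7: stack=$ a c  input=c a $  — match c
step 8: stack=$ a  input=a $  — match a
Accept reached after 8 steps.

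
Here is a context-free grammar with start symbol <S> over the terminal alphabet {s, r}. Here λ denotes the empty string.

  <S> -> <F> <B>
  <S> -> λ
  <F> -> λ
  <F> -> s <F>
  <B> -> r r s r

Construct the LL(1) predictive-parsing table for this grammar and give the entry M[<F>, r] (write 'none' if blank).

<F> -> λ

FIRST(<F>): from <F>->λ we get {λ}; from <F>->s <F> we get {s}. So FIRST(<F>) = {λ, s}.
FIRST(<B>): from <B>->r r s r we get {r}. So FIRST(<B>) = {r}.
FIRST(<S>): from <S>-><F> <B> we get {r, s}; from <S>->λ we get {λ}. So FIRST(<S>) = {λ, r, s}.
FOLLOW(<S>) includes $ since <S> is the start symbol.
FOLLOW(<F>): in <S>-><F> <B>, <F> is followed by <B> with FIRST {r}; in <F>->s <F>, the suffix after <F> is empty (adds nothing new). Thus FOLLOW(<F>) = {r}.
For <F> -> λ: FIRST(λ) = {λ}, so it goes in M[<F>, t] for t ∈ {}; since λ ∈ FIRST, also for every t ∈ FOLLOW(<F>) = {r}.
For <F> -> s <F>: FIRST(s <F>) = {s}, so it goes in M[<F>, t] for t ∈ {s}.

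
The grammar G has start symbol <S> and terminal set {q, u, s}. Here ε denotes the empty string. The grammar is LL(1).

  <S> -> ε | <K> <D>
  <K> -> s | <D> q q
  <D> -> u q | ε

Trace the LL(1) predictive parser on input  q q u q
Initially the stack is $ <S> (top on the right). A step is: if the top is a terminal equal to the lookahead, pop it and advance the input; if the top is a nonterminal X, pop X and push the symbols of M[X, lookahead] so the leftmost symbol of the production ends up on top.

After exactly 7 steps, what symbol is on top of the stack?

step 1: stack=$ <S>  input=q q u q $  — expand <S> -> <K> <D>
step 2: stack=$ <D> <K>  input=q q u q $  — expand <K> -> <D> q q
step 3: stack=$ <D> q q <D>  input=q q u q $  — expand <D> -> ε
step 4: stack=$ <D> q q  input=q q u q $  — match q
step 5: stack=$ <D> q  input=q u q $  — match q
step 6: stack=$ <D>  input=u q $  — expand <D> -> u q
step 7: stack=$ q u  input=u q $  — match u
Stack after step 7: $ q (top = q).

q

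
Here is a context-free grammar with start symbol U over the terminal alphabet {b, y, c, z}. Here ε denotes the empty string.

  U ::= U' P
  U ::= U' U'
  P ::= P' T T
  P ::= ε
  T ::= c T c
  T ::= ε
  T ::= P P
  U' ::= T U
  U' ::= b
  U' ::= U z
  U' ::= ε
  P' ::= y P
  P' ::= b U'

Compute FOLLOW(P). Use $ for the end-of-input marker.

{$, b, c, y, z}

FIRST(P') = {b, y}
FIRST(P) = {ε, b, y}  (via P' T T)
FIRST(T) = {ε, b, c, y}  (via P P)
FIRST(U) = {ε, b, c, y, z}  (via U' P, U' U')
FIRST(U') = {ε, b, c, y, z}  (via T U, U z)
FOLLOW(U) includes $ since U is the start symbol.
FOLLOW(U): in U'::=T U, the suffix after U is empty, so FOLLOW(U) ⊇ FOLLOW(U') = {$, b, c, y, z}; in U'::=U z, U is followed by z with FIRST {z}. Thus FOLLOW(U) = {$, b, c, y, z}.
FOLLOW(P): in U::=U' P, the suffix after P is empty, so FOLLOW(P) ⊇ FOLLOW(U) = {$, b, c, y, z}; in T::=P P (occurrence 1), P is followed by P with FIRST {ε, b, y}; in T::=P P (occurrence 1), the suffix after P is nullable, so FOLLOW(P) ⊇ FOLLOW(T) = {$, b, c, y, z}; in T::=P P (occurrence 2), the suffix after P is empty, so FOLLOW(P) ⊇ FOLLOW(T) = {$, b, c, y, z}; in P'::=y P, the suffix after P is empty, so FOLLOW(P) ⊇ FOLLOW(P') = {$, b, c, y, z}. Thus FOLLOW(P) = {$, b, c, y, z}.
FOLLOW(P'): in P::=P' T T, P' is followed by T T with FIRST {ε, b, c, y}; in P::=P' T T, the suffix after P' is nullable, so FOLLOW(P') ⊇ FOLLOW(P) = {$, b, c, y, z}. Thus FOLLOW(P') = {$, b, c, y, z}.
FOLLOW(U'): in U::=U' P, U' is followed by P with FIRST {ε, b, y}; in U::=U' P, the suffix after U' is nullable, so FOLLOW(U') ⊇ FOLLOW(U) = {$, b, c, y, z}; in U::=U' U' (occurrence 1), U' is followed by U' with FIRST {ε, b, c, y, z}; in U::=U' U' (occurrence 1), the suffix after U' is nullable, so FOLLOW(U') ⊇ FOLLOW(U) = {$, b, c, y, z}; in U::=U' U' (occurrence 2), the suffix after U' is empty, so FOLLOW(U') ⊇ FOLLOW(U) = {$, b, c, y, z}; in P'::=b U', the suffix after U' is empty, so FOLLOW(U') ⊇ FOLLOW(P') = {$, b, c, y, z}. Thus FOLLOW(U') = {$, b, c, y, z}.
FOLLOW(T): in P::=P' T T (occurrence 1), T is followed by T with FIRST {ε, b, c, y}; in P::=P' T T (occurrence 1), the suffix after T is nullable, so FOLLOW(T) ⊇ FOLLOW(P) = {$, b, c, y, z}; in P::=P' T T (occurrence 2), the suffix after T is empty, so FOLLOW(T) ⊇ FOLLOW(P) = {$, b, c, y, z}; in T::=c T c, T is followed by c with FIRST {c}; in U'::=T U, T is followed by U with FIRST {ε, b, c, y, z}; in U'::=T U, the suffix after T is nullable, so FOLLOW(T) ⊇ FOLLOW(U') = {$, b, c, y, z}. Thus FOLLOW(T) = {$, b, c, y, z}.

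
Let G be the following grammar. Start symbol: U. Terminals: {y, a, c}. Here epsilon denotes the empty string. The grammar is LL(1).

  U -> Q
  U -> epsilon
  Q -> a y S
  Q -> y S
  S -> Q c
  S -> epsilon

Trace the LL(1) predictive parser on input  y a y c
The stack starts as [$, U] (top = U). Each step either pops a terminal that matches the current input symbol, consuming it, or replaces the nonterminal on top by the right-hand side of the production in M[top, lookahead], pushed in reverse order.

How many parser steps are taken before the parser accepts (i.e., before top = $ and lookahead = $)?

     Stack      Input      Action
  1  $ U        y a y c $  expand U -> Q
  2  $ Q        y a y c $  expand Q -> y S
  3  $ S y      y a y c $  match y
  4  $ S        a y c $    expand S -> Q c
  5  $ c Q      a y c $    expand Q -> a y S
  6  $ c S y a  a y c $    match a
  7  $ c S y    y c $      match y
  8  $ c S      c $        expand S -> epsilon
  9  $ c        c $        match c
Accept reached after 9 steps.

9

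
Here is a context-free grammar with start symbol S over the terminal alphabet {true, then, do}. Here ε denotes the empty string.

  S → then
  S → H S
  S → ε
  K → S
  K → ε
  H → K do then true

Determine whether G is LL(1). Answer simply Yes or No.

No

FIRST(S) = {ε, do, then}
FIRST(K) = {ε, do, then}
FIRST(H) = {do, then}
FOLLOW(S) = {$, do}
FOLLOW(K) = {do}
FOLLOW(H) = {$, do, then}
Cell M[K, do] receives both K → S and K → ε — the grammar is not LL(1).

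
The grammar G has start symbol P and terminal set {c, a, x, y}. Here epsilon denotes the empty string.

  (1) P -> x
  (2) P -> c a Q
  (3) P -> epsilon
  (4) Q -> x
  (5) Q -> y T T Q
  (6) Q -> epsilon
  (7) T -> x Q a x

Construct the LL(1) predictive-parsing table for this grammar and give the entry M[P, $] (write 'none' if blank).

P -> epsilon

FIRST(P) = {epsilon, c, x}
FIRST(Q) = {epsilon, x, y}
FIRST(T) = {x}
FOLLOW(P) includes $ since P is the start symbol.
FOLLOW(P): P appears on no right-hand side. Thus FOLLOW(P) = {$}.
For P -> x: FIRST(x) = {x}, so it goes in M[P, t] for t ∈ {x}.
For P -> c a Q: FIRST(c a Q) = {c}, so it goes in M[P, t] for t ∈ {c}.
For P -> epsilon: FIRST(epsilon) = {epsilon}, so it goes in M[P, t] for t ∈ {}; since epsilon ∈ FIRST, also for every t ∈ FOLLOW(P) = {$}.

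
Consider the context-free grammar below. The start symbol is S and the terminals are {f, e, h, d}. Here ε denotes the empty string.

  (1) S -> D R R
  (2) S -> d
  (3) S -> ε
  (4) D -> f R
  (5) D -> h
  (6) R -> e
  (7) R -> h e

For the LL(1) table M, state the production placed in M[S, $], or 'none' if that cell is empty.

S -> ε

FIRST(D): from D->f R we get {f}; from D->h we get {h}. So FIRST(D) = {f, h}.
FIRST(R): from R->e we get {e}; from R->h e we get {h}. So FIRST(R) = {e, h}.
FIRST(S): from S->D R R we get {f, h}; from S->d we get {d}; from S->ε we get {ε}. So FIRST(S) = {ε, d, f, h}.
FOLLOW(S) includes $ since S is the start symbol.
FOLLOW(S): S appears on no right-hand side. Thus FOLLOW(S) = {$}.
For S -> D R R: FIRST(D R R) = {f, h}, so it goes in M[S, t] for t ∈ {f, h}.
For S -> d: FIRST(d) = {d}, so it goes in M[S, t] for t ∈ {d}.
For S -> ε: FIRST(ε) = {ε}, so it goes in M[S, t] for t ∈ {}; since ε ∈ FIRST, also for every t ∈ FOLLOW(S) = {$}.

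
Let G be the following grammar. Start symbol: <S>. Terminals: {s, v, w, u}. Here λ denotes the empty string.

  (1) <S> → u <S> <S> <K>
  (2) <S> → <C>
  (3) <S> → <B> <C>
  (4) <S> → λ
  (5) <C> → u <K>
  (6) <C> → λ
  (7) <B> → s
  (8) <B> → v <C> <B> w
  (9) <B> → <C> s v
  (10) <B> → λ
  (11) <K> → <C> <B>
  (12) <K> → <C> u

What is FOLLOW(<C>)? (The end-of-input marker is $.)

{$, s, u, v, w}

FIRST(<C>): from <C>→u <K> we get {u}; from <C>→λ we get {λ}. So FIRST(<C>) = {λ, u}.
FIRST(<B>): from <B>→s we get {s}; from <B>→v <C> <B> w we get {v}; from <B>→<C> s v we get {s, u}; from <B>→λ we get {λ}. So FIRST(<B>) = {λ, s, u, v}.
FIRST(<S>): from <S>→u <S> <S> <K> we get {u}; from <S>→<C> we get {λ, u}; from <S>→<B> <C> we get {λ, s, u, v}; from <S>→λ we get {λ}. So FIRST(<S>) = {λ, s, u, v}.
FIRST(<K>): from <K>→<C> <B> we get {λ, s, u, v}; from <K>→<C> u we get {u}. So FIRST(<K>) = {λ, s, u, v}.
FOLLOW(<S>) includes $ since <S> is the start symbol.
FOLLOW(<S>): in <S>→u <S> <S> <K> (occurrence 1), <S> is followed by <S> <K> with FIRST {λ, s, u, v}; in <S>→u <S> <S> <K> (occurrence 1), the suffix after <S> is nullable (adds nothing new); in <S>→u <S> <S> <K> (occurrence 2), <S> is followed by <K> with FIRST {λ, s, u, v}; in <S>→u <S> <S> <K> (occurrence 2), the suffix after <S> is nullable (adds nothing new). Thus FOLLOW(<S>) = {$, s, u, v}.
FOLLOW(<C>): in <S>→<C>, the suffix after <C> is empty, so FOLLOW(<C>) ⊇ FOLLOW(<S>) = {$, s, u, v}; in <S>→<B> <C>, the suffix after <C> is empty, so FOLLOW(<C>) ⊇ FOLLOW(<S>) = {$, s, u, v}; in <B>→v <C> <B> w, <C> is followed by <B> w with FIRST {s, u, v, w}; in <B>→<C> s v, <C> is followed by s v with FIRST {s}; in <K>→<C> <B>, <C> is followed by <B> with FIRST {λ, s, u, v}; in <K>→<C> <B>, the suffix after <C> is nullable, so FOLLOW(<C>) ⊇ FOLLOW(<K>) = {$, s, u, v, w}; in <K>→<C> u, <C> is followed by u with FIRST {u}. Thus FOLLOW(<C>) = {$, s, u, v, w}.
FOLLOW(<K>): in <S>→u <S> <S> <K>, the suffix after <K> is empty, so FOLLOW(<K>) ⊇ FOLLOW(<S>) = {$, s, u, v}; in <C>→u <K>, the suffix after <K> is empty, so FOLLOW(<K>) ⊇ FOLLOW(<C>) = {$, s, u, v, w}. Thus FOLLOW(<K>) = {$, s, u, v, w}.
FOLLOW(<B>): in <S>→<B> <C>, <B> is followed by <C> with FIRST {λ, u}; in <S>→<B> <C>, the suffix after <B> is nullable, so FOLLOW(<B>) ⊇ FOLLOW(<S>) = {$, s, u, v}; in <B>→v <C> <B> w, <B> is followed by w with FIRST {w}; in <K>→<C> <B>, the suffix after <B> is empty, so FOLLOW(<B>) ⊇ FOLLOW(<K>) = {$, s, u, v, w}. Thus FOLLOW(<B>) = {$, s, u, v, w}.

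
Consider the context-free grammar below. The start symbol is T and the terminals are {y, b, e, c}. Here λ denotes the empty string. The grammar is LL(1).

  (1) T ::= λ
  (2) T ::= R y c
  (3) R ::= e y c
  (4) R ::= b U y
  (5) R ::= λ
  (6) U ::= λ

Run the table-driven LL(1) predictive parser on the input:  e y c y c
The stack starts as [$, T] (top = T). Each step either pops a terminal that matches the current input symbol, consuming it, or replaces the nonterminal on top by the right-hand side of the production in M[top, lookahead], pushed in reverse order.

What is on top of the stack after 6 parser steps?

c

     Stack        Input        Action
  1  $ T          e y c y c $  expand T ::= R y c
  2  $ c y R      e y c y c $  expand R ::= e y c
  3  $ c y c y e  e y c y c $  match e
  4  $ c y c y    y c y c $    match y
  5  $ c y c      c y c $      match c
  6  $ c y        y c $        match y
Stack after step 6: $ c (top = c).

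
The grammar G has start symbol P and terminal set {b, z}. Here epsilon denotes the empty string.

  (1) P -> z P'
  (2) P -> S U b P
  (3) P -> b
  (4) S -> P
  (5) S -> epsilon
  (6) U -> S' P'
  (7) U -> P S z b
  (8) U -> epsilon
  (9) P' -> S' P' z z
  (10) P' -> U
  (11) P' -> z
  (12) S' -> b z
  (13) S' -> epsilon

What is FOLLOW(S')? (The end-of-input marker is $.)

{$, b, z}

FIRST(S') = {epsilon, b}
FIRST(P) = {b, z}  (via S U b P)
FIRST(S) = {epsilon, b, z}  (via P)
FIRST(U) = {epsilon, b, z}  (via S' P', P S z b)
FIRST(P') = {epsilon, b, z}  (via S' P' z z, U)
FOLLOW(P) includes $ since P is the start symbol.
FOLLOW(S): in P->S U b P, S is followed by U b P with FIRST {b, z}; in U->P S z b, S is followed by z b with FIRST {z}. Thus FOLLOW(S) = {b, z}.
FOLLOW(P): in P->S U b P, the suffix after P is empty (adds nothing new); in S->P, the suffix after P is empty, so FOLLOW(P) ⊇ FOLLOW(S) = {b, z}; in U->P S z b, P is followed by S z b with FIRST {b, z}. Thus FOLLOW(P) = {$, b, z}.
FOLLOW(U): in P->S U b P, U is followed by b P with FIRST {b}; in P'->U, the suffix after U is empty, so FOLLOW(U) ⊇ FOLLOW(P') = {$, b, z}. Thus FOLLOW(U) = {$, b, z}.
FOLLOW(P'): in P->z P', the suffix after P' is empty, so FOLLOW(P') ⊇ FOLLOW(P) = {$, b, z}; in U->S' P', the suffix after P' is empty, so FOLLOW(P') ⊇ FOLLOW(U) = {$, b, z}; in P'->S' P' z z, P' is followed by z z with FIRST {z}. Thus FOLLOW(P') = {$, b, z}.
FOLLOW(S'): in U->S' P', S' is followed by P' with FIRST {epsilon, b, z}; in U->S' P', the suffix after S' is nullable, so FOLLOW(S') ⊇ FOLLOW(U) = {$, b, z}; in P'->S' P' z z, S' is followed by P' z z with FIRST {b, z}. Thus FOLLOW(S') = {$, b, z}.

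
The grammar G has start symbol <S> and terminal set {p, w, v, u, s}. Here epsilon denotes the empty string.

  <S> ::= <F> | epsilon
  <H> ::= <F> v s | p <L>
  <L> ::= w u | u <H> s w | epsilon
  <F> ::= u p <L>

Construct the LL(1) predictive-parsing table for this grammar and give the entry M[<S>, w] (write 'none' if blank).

none

FIRST(<L>): from <L>::=w u we get {w}; from <L>::=u <H> s w we get {u}; from <L>::=epsilon we get {epsilon}. So FIRST(<L>) = {epsilon, u, w}.
FIRST(<F>): from <F>::=u p <L> we get {u}. So FIRST(<F>) = {u}.
FIRST(<S>): from <S>::=<F> we get {u}; from <S>::=epsilon we get {epsilon}. So FIRST(<S>) = {epsilon, u}.
FIRST(<H>): from <H>::=<F> v s we get {u}; from <H>::=p <L> we get {p}. So FIRST(<H>) = {p, u}.
FOLLOW(<S>) includes $ since <S> is the start symbol.
FOLLOW(<S>): <S> appears on no right-hand side. Thus FOLLOW(<S>) = {$}.
For <S> ::= <F>: FIRST(<F>) = {u}, so it goes in M[<S>, t] for t ∈ {u}.
For <S> ::= epsilon: FIRST(epsilon) = {epsilon}, so it goes in M[<S>, t] for t ∈ {}; since epsilon ∈ FIRST, also for every t ∈ FOLLOW(<S>) = {$}.
None of these place a production in M[<S>, w].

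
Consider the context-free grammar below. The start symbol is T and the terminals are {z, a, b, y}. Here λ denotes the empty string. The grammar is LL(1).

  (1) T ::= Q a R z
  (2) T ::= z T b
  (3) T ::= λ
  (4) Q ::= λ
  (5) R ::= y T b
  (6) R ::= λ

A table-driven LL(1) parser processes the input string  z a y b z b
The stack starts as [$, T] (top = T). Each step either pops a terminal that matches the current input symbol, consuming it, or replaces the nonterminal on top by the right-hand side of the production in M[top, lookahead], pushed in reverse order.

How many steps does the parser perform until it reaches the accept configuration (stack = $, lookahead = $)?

      Stack        Input          Action
   1  $ T          z a y b z b $  expand T ::= z T b
   2  $ b T z      z a y b z b $  match z
   3  $ b T        a y b z b $    expand T ::= Q a R z
   4  $ b z R a Q  a y b z b $    expand Q ::= λ
   5  $ b z R a    a y b z b $    match a
   6  $ b z R      y b z b $      expand R ::= y T b
   7  $ b z b T y  y b z b $      match y
   8  $ b z b T    b z b $        expand T ::= λ
   9  $ b z b      b z b $        match b
  10  $ b z        z b $          match z
  11  $ b          b $            match b
Accept reached after 11 steps.

11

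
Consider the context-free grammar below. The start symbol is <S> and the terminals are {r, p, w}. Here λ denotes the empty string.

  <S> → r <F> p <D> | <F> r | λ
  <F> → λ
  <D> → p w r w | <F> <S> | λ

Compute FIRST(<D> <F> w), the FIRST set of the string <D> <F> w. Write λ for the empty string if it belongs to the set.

FIRST(<F>): from <F>→λ we get {λ}. So FIRST(<F>) = {λ}.
FIRST(<S>): from <S>→r <F> p <D> we get {r}; from <S>→<F> r we get {r}; from <S>→λ we get {λ}. So FIRST(<S>) = {λ, r}.
FIRST(<D>): from <D>→p w r w we get {p}; from <D>→<F> <S> we get {λ, r}; from <D>→λ we get {λ}. So FIRST(<D>) = {λ, p, r}.
FIRST(<D> <F> w): take FIRST of each symbol in turn, carrying on past any symbol whose FIRST contains λ; result {p, r, w}.

{p, r, w}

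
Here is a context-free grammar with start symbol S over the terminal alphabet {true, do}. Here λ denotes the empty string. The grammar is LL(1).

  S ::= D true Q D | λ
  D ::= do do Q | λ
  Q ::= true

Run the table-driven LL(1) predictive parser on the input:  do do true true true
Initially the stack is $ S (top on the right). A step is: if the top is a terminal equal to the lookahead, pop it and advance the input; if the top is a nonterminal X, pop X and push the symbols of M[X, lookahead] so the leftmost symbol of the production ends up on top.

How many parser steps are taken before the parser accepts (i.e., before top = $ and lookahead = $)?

10

      Stack               Input                   Action
   1  $ S                 do do true true true $  expand S ::= D true Q D
   2  $ D Q true D        do do true true true $  expand D ::= do do Q
   3  $ D Q true Q do do  do do true true true $  match do
   4  $ D Q true Q do     do true true true $     match do
   5  $ D Q true Q        true true true $        expand Q ::= true
   6  $ D Q true true     true true true $        match true
   7  $ D Q true          true true $             match true
   8  $ D Q               true $                  expand Q ::= true
   9  $ D true            true $                  match true
  10  $ D                 $                       expand D ::= λ
Accept reached after 10 steps.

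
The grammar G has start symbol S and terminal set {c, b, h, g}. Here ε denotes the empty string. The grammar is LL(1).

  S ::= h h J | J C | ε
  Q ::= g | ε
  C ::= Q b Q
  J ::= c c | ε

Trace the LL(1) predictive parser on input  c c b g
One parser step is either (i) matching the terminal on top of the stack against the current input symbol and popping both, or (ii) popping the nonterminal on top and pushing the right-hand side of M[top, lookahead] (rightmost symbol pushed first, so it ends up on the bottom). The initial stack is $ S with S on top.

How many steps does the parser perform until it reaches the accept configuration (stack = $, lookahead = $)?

step 1: stack=$ S  input=c c b g $  — expand S ::= J C
step 2: stack=$ C J  input=c c b g $  — expand J ::= c c
step 3: stack=$ C c c  input=c c b g $  — match c
step 4: stack=$ C c  input=c b g $  — match c
step 5: stack=$ C  input=b g $  — expand C ::= Q b Q
step 6: stack=$ Q b Q  input=b g $  — expand Q ::= ε
step 7: stack=$ Q b  input=b g $  — match b
step 8: stack=$ Q  input=g $  — expand Q ::= g
step 9: stack=$ g  input=g $  — match g
Accept reached after 9 steps.

9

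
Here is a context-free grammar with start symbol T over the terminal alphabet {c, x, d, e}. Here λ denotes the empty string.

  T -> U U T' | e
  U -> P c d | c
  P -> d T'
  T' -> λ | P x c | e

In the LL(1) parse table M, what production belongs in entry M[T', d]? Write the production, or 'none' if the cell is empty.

T' -> P x c

FIRST(P): from P->d T' we get {d}. So FIRST(P) = {d}.
FIRST(U): from U->P c d we get {d}; from U->c we get {c}. So FIRST(U) = {c, d}.
FIRST(T'): from T'->λ we get {λ}; from T'->P x c we get {d}; from T'->e we get {e}. So FIRST(T') = {λ, d, e}.
FIRST(T): from T->U U T' we get {c, d}; from T->e we get {e}. So FIRST(T) = {c, d, e}.
FOLLOW(T) includes $ since T is the start symbol.
FOLLOW(T): T appears on no right-hand side. Thus FOLLOW(T) = {$}.
FOLLOW(P): in U->P c d, P is followed by c d with FIRST {c}; in T'->P x c, P is followed by x c with FIRST {x}. Thus FOLLOW(P) = {c, x}.
FOLLOW(T'): in T->U U T', the suffix after T' is empty, so FOLLOW(T') ⊇ FOLLOW(T) = {$}; in P->d T', the suffix after T' is empty, so FOLLOW(T') ⊇ FOLLOW(P) = {c, x}. Thus FOLLOW(T') = {$, c, x}.
For T' -> λ: FIRST(λ) = {λ}, so it goes in M[T', t] for t ∈ {}; since λ ∈ FIRST, also for every t ∈ FOLLOW(T') = {$, c, x}.
For T' -> P x c: FIRST(P x c) = {d}, so it goes in M[T', t] for t ∈ {d}.
For T' -> e: FIRST(e) = {e}, so it goes in M[T', t] for t ∈ {e}.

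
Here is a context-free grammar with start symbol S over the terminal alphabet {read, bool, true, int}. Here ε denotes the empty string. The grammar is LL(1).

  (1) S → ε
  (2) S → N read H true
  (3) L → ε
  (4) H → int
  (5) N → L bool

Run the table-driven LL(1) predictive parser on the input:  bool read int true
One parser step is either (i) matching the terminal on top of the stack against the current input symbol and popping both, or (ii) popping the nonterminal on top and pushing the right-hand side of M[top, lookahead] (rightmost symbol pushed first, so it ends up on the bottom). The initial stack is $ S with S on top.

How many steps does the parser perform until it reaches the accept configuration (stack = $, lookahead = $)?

step 1: stack=$ S  input=bool read int true $  — expand S → N read H true
step 2: stack=$ true H read N  input=bool read int true $  — expand N → L bool
step 3: stack=$ true H read bool L  input=bool read int true $  — expand L → ε
step 4: stack=$ true H read bool  input=bool read int true $  — match bool
step 5: stack=$ true H read  input=read int true $  — match read
step 6: stack=$ true H  input=int true $  — expand H → int
step 7: stack=$ true int  input=int true $  — match int
step 8: stack=$ true  input=true $  — match true
Accept reached after 8 steps.

8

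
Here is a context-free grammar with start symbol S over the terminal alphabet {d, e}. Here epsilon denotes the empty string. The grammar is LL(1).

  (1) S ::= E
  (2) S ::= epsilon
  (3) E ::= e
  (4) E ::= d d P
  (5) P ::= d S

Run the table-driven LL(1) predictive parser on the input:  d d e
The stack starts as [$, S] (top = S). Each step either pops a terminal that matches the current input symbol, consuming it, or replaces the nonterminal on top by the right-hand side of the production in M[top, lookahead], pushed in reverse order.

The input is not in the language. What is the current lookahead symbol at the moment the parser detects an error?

step 1: stack=$ S  input=d d e $  — expand S ::= E
step 2: stack=$ E  input=d d e $  — expand E ::= d d P
step 3: stack=$ P d d  input=d d e $  — match d
step 4: stack=$ P d  input=d e $  — match d
step 5: stack=$ P  input=e $  — error: M[P, e] is empty

e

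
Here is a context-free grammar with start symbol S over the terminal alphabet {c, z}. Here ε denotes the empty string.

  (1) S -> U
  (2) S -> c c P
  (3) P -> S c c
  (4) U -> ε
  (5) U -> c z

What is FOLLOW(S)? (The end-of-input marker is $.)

FIRST(U) = {ε, c}
FIRST(S) = {ε, c}  (via U)
FIRST(P) = {c}  (via S c c)
FOLLOW(S) includes $ since S is the start symbol.
FOLLOW(S): in P->S c c, S is followed by c c with FIRST {c}. Thus FOLLOW(S) = {$, c}.
FOLLOW(P): in S->c c P, the suffix after P is empty, so FOLLOW(P) ⊇ FOLLOW(S) = {$, c}. Thus FOLLOW(P) = {$, c}.
FOLLOW(U): in S->U, the suffix after U is empty, so FOLLOW(U) ⊇ FOLLOW(S) = {$, c}. Thus FOLLOW(U) = {$, c}.

{$, c}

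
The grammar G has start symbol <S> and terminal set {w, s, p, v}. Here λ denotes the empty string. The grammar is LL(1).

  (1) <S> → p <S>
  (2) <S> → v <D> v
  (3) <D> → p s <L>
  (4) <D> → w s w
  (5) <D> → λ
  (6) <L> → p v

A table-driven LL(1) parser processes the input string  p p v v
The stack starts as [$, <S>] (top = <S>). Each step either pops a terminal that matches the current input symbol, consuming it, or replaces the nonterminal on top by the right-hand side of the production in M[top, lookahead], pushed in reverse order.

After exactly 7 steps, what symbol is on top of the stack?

     Stack      Input      Action
  1  $ <S>      p p v v $  expand <S> → p <S>
  2  $ <S> p    p p v v $  match p
  3  $ <S>      p v v $    expand <S> → p <S>
  4  $ <S> p    p v v $    match p
  5  $ <S>      v v $      expand <S> → v <D> v
  6  $ v <D> v  v v $      match v
  7  $ v <D>    v $        expand <D> → λ
Stack after step 7: $ v (top = v).

v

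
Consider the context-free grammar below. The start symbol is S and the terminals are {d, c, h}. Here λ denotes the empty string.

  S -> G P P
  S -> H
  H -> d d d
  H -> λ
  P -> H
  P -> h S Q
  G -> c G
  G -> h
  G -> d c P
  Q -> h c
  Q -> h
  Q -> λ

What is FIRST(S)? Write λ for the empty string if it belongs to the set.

FIRST(H) = {λ, d}
FIRST(G) = {c, d, h}
FIRST(Q) = {λ, h}
FIRST(S) = {λ, c, d, h}  (via G P P, H)
FIRST(P) = {λ, d, h}  (via H)

{λ, c, d, h}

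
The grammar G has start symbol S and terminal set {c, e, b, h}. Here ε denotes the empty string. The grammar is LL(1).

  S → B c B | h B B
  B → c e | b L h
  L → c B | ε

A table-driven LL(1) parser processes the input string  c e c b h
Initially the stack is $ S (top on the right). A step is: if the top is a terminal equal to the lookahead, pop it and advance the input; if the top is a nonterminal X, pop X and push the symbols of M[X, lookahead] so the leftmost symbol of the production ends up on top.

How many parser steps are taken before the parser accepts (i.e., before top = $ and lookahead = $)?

     Stack      Input        Action
  1  $ S        c e c b h $  expand S → B c B
  2  $ B c B    c e c b h $  expand B → c e
  3  $ B c e c  c e c b h $  match c
  4  $ B c e    e c b h $    match e
  5  $ B c      c b h $      match c
  6  $ B        b h $        expand B → b L h
  7  $ h L b    b h $        match b
  8  $ h L      h $          expand L → ε
  9  $ h        h $          match h
Accept reached after 9 steps.

9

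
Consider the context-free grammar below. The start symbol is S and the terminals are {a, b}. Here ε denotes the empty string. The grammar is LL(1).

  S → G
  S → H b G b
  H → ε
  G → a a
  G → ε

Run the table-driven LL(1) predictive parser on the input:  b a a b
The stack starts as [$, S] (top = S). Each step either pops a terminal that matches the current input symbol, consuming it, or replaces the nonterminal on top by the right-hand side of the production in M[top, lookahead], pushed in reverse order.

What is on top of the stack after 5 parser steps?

a

step 1: stack=$ S  input=b a a b $  — expand S → H b G b
step 2: stack=$ b G b H  input=b a a b $  — expand H → ε
step 3: stack=$ b G b  input=b a a b $  — match b
step 4: stack=$ b G  input=a a b $  — expand G → a a
step 5: stack=$ b a a  input=a a b $  — match a
Stack after step 5: $ b a (top = a).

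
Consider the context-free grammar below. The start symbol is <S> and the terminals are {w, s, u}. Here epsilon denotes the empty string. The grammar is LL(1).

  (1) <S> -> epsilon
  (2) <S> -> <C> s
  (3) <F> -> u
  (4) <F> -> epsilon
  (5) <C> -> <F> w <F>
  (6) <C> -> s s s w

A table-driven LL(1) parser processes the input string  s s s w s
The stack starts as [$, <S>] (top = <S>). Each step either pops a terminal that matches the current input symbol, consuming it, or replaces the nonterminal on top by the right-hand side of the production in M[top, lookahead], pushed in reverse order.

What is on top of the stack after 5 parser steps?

w

step 1: stack=$ <S>  input=s s s w s $  — expand <S> -> <C> s
step 2: stack=$ s <C>  input=s s s w s $  — expand <C> -> s s s w
step 3: stack=$ s w s s s  input=s s s w s $  — match s
step 4: stack=$ s w s s  input=s s w s $  — match s
step 5: stack=$ s w s  input=s w s $  — match s
Stack after step 5: $ s w (top = w).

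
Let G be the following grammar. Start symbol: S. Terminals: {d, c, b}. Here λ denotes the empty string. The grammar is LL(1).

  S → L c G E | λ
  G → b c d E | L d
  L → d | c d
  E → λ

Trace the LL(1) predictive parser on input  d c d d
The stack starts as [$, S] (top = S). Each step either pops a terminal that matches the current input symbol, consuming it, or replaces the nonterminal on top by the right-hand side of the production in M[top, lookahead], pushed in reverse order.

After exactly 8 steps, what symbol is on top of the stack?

E

     Stack      Input      Action
  1  $ S        d c d d $  expand S → L c G E
  2  $ E G c L  d c d d $  expand L → d
  3  $ E G c d  d c d d $  match d
  4  $ E G c    c d d $    match c
  5  $ E G      d d $      expand G → L d
  6  $ E d L    d d $      expand L → d
  7  $ E d d    d d $      match d
  8  $ E d      d $        match d
Stack after step 8: $ E (top = E).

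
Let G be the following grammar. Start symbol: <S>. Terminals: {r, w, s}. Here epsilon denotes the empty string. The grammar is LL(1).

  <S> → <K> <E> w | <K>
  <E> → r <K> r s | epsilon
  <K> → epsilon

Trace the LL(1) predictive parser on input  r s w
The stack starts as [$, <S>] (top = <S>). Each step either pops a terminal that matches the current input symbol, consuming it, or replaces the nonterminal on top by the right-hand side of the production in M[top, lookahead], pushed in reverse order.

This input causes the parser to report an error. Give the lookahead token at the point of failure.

     Stack          Input    Action
  1  $ <S>          r s w $  expand <S> → <K> <E> w
  2  $ w <E> <K>    r s w $  expand <K> → epsilon
  3  $ w <E>        r s w $  expand <E> → r <K> r s
  4  $ w s r <K> r  r s w $  match r
  5  $ w s r <K>    s w $    error: M[<K>, s] is empty

s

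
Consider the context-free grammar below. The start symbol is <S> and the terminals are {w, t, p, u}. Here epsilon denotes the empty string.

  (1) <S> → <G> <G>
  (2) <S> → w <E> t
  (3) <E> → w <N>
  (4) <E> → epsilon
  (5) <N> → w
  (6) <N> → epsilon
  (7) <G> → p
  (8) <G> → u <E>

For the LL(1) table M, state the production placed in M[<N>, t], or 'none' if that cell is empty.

<N> → epsilon

FIRST(<E>) = {epsilon, w}
FIRST(<N>) = {epsilon, w}
FIRST(<G>) = {p, u}
FIRST(<S>) = {p, u, w}  (via <G> <G>)
FOLLOW(<S>) includes $ since <S> is the start symbol.
FOLLOW(<E>): in <S>→w <E> t, <E> is followed by t with FIRST {t}; in <G>→u <E>, the suffix after <E> is empty, so FOLLOW(<E>) ⊇ FOLLOW(<G>) = {$, p, u}. Thus FOLLOW(<E>) = {$, p, t, u}.
FOLLOW(<N>): in <E>→w <N>, the suffix after <N> is empty, so FOLLOW(<N>) ⊇ FOLLOW(<E>) = {$, p, t, u}. Thus FOLLOW(<N>) = {$, p, t, u}.
For <N> → w: FIRST(w) = {w}, so it goes in M[<N>, t] for t ∈ {w}.
For <N> → epsilon: FIRST(epsilon) = {epsilon}, so it goes in M[<N>, t] for t ∈ {}; since epsilon ∈ FIRST, also for every t ∈ FOLLOW(<N>) = {$, p, t, u}.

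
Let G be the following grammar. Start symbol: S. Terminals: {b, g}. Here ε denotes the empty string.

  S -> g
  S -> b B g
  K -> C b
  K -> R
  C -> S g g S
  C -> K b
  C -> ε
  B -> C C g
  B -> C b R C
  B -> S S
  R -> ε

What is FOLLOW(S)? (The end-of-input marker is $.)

FIRST(S) = {b, g}
FIRST(R) = {ε}
FIRST(K) = {ε, b, g}  (via C b, R)
FIRST(C) = {ε, b, g}  (via S g g S, K b)
FIRST(B) = {b, g}  (via C C g, C b R C, S S)
FOLLOW(S) includes $ since S is the start symbol.
FOLLOW(K): in C->K b, K is followed by b with FIRST {b}. Thus FOLLOW(K) = {b}.
FOLLOW(B): in S->b B g, B is followed by g with FIRST {g}. Thus FOLLOW(B) = {g}.
FOLLOW(C): in K->C b, C is followed by b with FIRST {b}; in B->C C g (occurrence 1), C is followed by C g with FIRST {b, g}; in B->C C g (occurrence 2), C is followed by g with FIRST {g}; in B->C b R C (occurrence 1), C is followed by b R C with FIRST {b}; in B->C b R C (occurrence 2), the suffix after C is empty, so FOLLOW(C) ⊇ FOLLOW(B) = {g}. Thus FOLLOW(C) = {b, g}.
FOLLOW(S): in C->S g g S (occurrence 1), S is followed by g g S with FIRST {g}; in C->S g g S (occurrence 2), the suffix after S is empty, so FOLLOW(S) ⊇ FOLLOW(C) = {b, g}; in B->S S (occurrence 1), S is followed by S with FIRST {b, g}; in B->S S (occurrence 2), the suffix after S is empty, so FOLLOW(S) ⊇ FOLLOW(B) = {g}. Thus FOLLOW(S) = {$, b, g}.
FOLLOW(R): in K->R, the suffix after R is empty, so FOLLOW(R) ⊇ FOLLOW(K) = {b}; in B->C b R C, R is followed by C with FIRST {ε, b, g}; in B->C b R C, the suffix after R is nullable, so FOLLOW(R) ⊇ FOLLOW(B) = {g}. Thus FOLLOW(R) = {b, g}.

{$, b, g}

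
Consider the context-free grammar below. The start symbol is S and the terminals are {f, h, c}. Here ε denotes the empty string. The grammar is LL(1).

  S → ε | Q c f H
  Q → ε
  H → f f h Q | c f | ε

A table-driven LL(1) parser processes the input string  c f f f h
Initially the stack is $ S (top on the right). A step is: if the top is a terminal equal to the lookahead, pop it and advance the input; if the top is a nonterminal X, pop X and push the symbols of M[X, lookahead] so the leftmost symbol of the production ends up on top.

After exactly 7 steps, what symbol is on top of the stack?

     Stack      Input        Action
  1  $ S        c f f f h $  expand S → Q c f H
  2  $ H f c Q  c f f f h $  expand Q → ε
  3  $ H f c    c f f f h $  match c
  4  $ H f      f f f h $    match f
  5  $ H        f f h $      expand H → f f h Q
  6  $ Q h f f  f f h $      match f
  7  $ Q h f    f h $        match f
Stack after step 7: $ Q h (top = h).

h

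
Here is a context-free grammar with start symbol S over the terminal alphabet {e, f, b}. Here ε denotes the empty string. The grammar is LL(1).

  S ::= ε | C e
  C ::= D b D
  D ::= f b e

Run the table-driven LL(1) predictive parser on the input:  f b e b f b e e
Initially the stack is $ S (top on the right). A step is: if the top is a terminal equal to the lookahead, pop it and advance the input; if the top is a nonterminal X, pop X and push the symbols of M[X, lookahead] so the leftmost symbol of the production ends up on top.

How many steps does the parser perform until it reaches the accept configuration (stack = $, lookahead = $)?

12

step 1: stack=$ S  input=f b e b f b e e $  — expand S ::= C e
step 2: stack=$ e C  input=f b e b f b e e $  — expand C ::= D b D
step 3: stack=$ e D b D  input=f b e b f b e e $  — expand D ::= f b e
step 4: stack=$ e D b e b f  input=f b e b f b e e $  — match f
step 5: stack=$ e D b e b  input=b e b f b e e $  — match b
step 6: stack=$ e D b e  input=e b f b e e $  — match e
step 7: stack=$ e D b  input=b f b e e $  — match b
step 8: stack=$ e D  input=f b e e $  — expand D ::= f b e
step 9: stack=$ e e b f  input=f b e e $  — match f
step 10: stack=$ e e b  input=b e e $  — match b
step 11: stack=$ e e  input=e e $  — match e
step 12: stack=$ e  input=e $  — match e
Accept reached after 12 steps.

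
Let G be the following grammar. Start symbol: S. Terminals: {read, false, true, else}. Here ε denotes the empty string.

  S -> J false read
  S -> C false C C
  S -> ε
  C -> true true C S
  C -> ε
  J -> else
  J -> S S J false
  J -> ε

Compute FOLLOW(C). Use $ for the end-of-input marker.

{$, else, false, true}

FIRST(C): from C->true true C S we get {true}; from C->ε we get {ε}. So FIRST(C) = {ε, true}.
FIRST(S): from S->J false read we get {else, false, true}; from S->C false C C we get {false, true}; from S->ε we get {ε}. So FIRST(S) = {ε, else, false, true}.
FIRST(J): from J->else we get {else}; from J->S S J false we get {else, false, true}; from J->ε we get {ε}. So FIRST(J) = {ε, else, false, true}.
FOLLOW(S) includes $ since S is the start symbol.
FOLLOW(J): in S->J false read, J is followed by false read with FIRST {false}; in J->S S J false, J is followed by false with FIRST {false}. Thus FOLLOW(J) = {false}.
FOLLOW(S): in C->true true C S, the suffix after S is empty, so FOLLOW(S) ⊇ FOLLOW(C) = {$, else, false, true}; in J->S S J false (occurrence 1), S is followed by S J false with FIRST {else, false, true}; in J->S S J false (occurrence 2), S is followed by J false with FIRST {else, false, true}. Thus FOLLOW(S) = {$, else, false, true}.
FOLLOW(C): in S->C false C C (occurrence 1), C is followed by false C C with FIRST {false}; in S->C false C C (occurrence 2), C is followed by C with FIRST {ε, true}; in S->C false C C (occurrence 2), the suffix after C is nullable, so FOLLOW(C) ⊇ FOLLOW(S) = {$, else, false, true}; in S->C false C C (occurrence 3), the suffix after C is empty, so FOLLOW(C) ⊇ FOLLOW(S) = {$, else, false, true}; in C->true true C S, C is followed by S with FIRST {ε, else, false, true}; in C->true true C S, the suffix after C is nullable (adds nothing new). Thus FOLLOW(C) = {$, else, false, true}.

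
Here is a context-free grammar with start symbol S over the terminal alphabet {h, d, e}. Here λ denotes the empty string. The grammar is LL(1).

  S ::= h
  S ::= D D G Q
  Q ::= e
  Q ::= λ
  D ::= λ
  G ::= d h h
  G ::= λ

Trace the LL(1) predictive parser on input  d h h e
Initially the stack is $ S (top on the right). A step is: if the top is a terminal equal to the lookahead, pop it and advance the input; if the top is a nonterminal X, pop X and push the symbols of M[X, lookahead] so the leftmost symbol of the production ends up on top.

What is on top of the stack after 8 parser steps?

e

     Stack      Input      Action
  1  $ S        d h h e $  expand S ::= D D G Q
  2  $ Q G D D  d h h e $  expand D ::= λ
  3  $ Q G D    d h h e $  expand D ::= λ
  4  $ Q G      d h h e $  expand G ::= d h h
  5  $ Q h h d  d h h e $  match d
  6  $ Q h h    h h e $    match h
  7  $ Q h      h e $      match h
  8  $ Q        e $        expand Q ::= e
Stack after step 8: $ e (top = e).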